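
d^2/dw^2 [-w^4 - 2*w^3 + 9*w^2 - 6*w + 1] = -12*w^2 - 12*w + 18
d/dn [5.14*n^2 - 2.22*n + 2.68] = 10.28*n - 2.22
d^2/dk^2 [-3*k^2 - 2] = -6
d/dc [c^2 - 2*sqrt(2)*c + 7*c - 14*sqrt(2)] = 2*c - 2*sqrt(2) + 7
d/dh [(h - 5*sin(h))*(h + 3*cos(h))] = -(h - 5*sin(h))*(3*sin(h) - 1) - (h + 3*cos(h))*(5*cos(h) - 1)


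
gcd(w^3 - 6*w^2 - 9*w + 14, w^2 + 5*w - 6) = w - 1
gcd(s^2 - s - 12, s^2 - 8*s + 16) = s - 4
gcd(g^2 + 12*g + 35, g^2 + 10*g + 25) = g + 5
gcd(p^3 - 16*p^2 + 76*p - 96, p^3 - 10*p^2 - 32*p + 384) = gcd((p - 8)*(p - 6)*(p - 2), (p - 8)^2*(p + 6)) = p - 8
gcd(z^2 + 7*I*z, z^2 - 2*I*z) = z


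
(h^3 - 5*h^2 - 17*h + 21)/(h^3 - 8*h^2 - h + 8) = (h^2 - 4*h - 21)/(h^2 - 7*h - 8)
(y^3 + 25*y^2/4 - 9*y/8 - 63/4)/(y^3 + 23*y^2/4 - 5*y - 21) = (y - 3/2)/(y - 2)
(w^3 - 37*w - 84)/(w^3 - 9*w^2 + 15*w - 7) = (w^2 + 7*w + 12)/(w^2 - 2*w + 1)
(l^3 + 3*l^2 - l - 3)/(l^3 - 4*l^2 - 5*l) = (l^2 + 2*l - 3)/(l*(l - 5))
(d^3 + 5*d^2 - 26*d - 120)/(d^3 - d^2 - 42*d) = (d^2 - d - 20)/(d*(d - 7))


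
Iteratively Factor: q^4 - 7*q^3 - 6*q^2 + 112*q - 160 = (q - 5)*(q^3 - 2*q^2 - 16*q + 32) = (q - 5)*(q - 4)*(q^2 + 2*q - 8) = (q - 5)*(q - 4)*(q + 4)*(q - 2)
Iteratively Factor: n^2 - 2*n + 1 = (n - 1)*(n - 1)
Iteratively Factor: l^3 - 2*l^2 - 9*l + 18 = (l - 2)*(l^2 - 9) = (l - 2)*(l + 3)*(l - 3)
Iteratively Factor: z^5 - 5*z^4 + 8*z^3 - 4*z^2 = (z)*(z^4 - 5*z^3 + 8*z^2 - 4*z) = z*(z - 2)*(z^3 - 3*z^2 + 2*z) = z*(z - 2)^2*(z^2 - z) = z*(z - 2)^2*(z - 1)*(z)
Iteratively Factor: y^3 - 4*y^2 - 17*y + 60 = (y + 4)*(y^2 - 8*y + 15) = (y - 5)*(y + 4)*(y - 3)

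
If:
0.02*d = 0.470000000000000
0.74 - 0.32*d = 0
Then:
No Solution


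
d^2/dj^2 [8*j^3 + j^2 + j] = 48*j + 2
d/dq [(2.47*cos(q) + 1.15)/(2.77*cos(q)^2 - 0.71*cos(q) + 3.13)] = (6.8419*cos(q)^2 + 6.371*cos(q) - 8.5476)*sin(q)/(7.6729*cos(q)^4 - 3.9334*cos(q)^3 + 17.8443*cos(q)^2 - 4.4446*cos(q) + 9.7969)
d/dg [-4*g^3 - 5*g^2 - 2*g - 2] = -12*g^2 - 10*g - 2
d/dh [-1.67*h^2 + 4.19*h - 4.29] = 4.19 - 3.34*h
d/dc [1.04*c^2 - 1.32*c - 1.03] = 2.08*c - 1.32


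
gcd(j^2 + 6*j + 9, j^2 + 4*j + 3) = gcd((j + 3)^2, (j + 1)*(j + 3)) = j + 3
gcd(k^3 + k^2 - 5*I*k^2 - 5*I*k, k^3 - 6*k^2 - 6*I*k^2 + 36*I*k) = k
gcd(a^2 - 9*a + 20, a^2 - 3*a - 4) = a - 4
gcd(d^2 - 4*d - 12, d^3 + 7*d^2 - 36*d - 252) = d - 6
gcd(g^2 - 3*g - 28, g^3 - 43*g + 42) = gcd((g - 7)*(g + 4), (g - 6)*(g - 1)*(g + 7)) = 1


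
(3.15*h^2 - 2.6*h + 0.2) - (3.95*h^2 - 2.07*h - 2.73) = -0.8*h^2 - 0.53*h + 2.93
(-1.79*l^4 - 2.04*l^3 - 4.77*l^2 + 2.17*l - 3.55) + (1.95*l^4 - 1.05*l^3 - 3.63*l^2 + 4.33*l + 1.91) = 0.16*l^4 - 3.09*l^3 - 8.4*l^2 + 6.5*l - 1.64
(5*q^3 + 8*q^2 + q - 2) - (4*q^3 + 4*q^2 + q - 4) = q^3 + 4*q^2 + 2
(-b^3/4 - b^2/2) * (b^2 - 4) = -b^5/4 - b^4/2 + b^3 + 2*b^2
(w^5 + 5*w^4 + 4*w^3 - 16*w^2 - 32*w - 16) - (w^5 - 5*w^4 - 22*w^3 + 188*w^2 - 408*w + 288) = 10*w^4 + 26*w^3 - 204*w^2 + 376*w - 304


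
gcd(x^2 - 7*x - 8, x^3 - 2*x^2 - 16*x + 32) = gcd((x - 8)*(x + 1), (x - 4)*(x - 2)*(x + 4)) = 1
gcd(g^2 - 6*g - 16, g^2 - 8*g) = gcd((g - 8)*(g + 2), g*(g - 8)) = g - 8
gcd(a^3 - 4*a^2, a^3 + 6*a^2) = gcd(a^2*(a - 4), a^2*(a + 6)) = a^2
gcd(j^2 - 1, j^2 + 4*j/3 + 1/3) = j + 1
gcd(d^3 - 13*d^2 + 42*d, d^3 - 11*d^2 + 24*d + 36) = d - 6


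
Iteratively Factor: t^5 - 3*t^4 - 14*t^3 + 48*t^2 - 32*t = (t - 1)*(t^4 - 2*t^3 - 16*t^2 + 32*t) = t*(t - 1)*(t^3 - 2*t^2 - 16*t + 32) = t*(t - 1)*(t + 4)*(t^2 - 6*t + 8) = t*(t - 2)*(t - 1)*(t + 4)*(t - 4)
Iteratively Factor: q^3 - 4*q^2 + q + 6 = (q - 2)*(q^2 - 2*q - 3) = (q - 3)*(q - 2)*(q + 1)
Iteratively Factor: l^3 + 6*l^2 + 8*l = (l)*(l^2 + 6*l + 8) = l*(l + 4)*(l + 2)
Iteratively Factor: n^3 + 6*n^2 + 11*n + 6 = (n + 1)*(n^2 + 5*n + 6) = (n + 1)*(n + 3)*(n + 2)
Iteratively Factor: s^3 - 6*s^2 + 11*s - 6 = (s - 2)*(s^2 - 4*s + 3) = (s - 2)*(s - 1)*(s - 3)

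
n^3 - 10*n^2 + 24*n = n*(n - 6)*(n - 4)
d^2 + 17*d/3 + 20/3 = (d + 5/3)*(d + 4)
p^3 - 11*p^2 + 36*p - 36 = (p - 6)*(p - 3)*(p - 2)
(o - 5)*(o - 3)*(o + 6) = o^3 - 2*o^2 - 33*o + 90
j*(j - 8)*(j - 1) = j^3 - 9*j^2 + 8*j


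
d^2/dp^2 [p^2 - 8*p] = 2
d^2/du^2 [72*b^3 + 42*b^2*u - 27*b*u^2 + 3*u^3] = -54*b + 18*u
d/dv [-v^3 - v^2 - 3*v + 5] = -3*v^2 - 2*v - 3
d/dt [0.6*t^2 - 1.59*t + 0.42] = 1.2*t - 1.59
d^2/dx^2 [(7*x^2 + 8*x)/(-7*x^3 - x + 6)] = 2*(-343*x^6 - 1176*x^5 + 147*x^4 - 2002*x^3 - 2016*x^2 - 300)/(343*x^9 + 147*x^7 - 882*x^6 + 21*x^5 - 252*x^4 + 757*x^3 - 18*x^2 + 108*x - 216)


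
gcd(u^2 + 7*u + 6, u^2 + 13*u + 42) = u + 6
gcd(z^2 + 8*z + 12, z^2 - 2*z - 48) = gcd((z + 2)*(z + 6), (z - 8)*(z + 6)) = z + 6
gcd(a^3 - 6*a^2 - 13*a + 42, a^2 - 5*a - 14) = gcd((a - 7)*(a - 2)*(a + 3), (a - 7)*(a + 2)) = a - 7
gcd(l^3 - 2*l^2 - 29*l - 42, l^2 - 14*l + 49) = l - 7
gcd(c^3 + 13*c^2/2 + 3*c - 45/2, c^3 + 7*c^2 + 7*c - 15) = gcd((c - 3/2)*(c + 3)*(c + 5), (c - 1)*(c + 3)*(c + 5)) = c^2 + 8*c + 15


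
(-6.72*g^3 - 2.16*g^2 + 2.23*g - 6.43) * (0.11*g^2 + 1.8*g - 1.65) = -0.7392*g^5 - 12.3336*g^4 + 7.4453*g^3 + 6.8707*g^2 - 15.2535*g + 10.6095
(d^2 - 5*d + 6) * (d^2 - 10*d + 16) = d^4 - 15*d^3 + 72*d^2 - 140*d + 96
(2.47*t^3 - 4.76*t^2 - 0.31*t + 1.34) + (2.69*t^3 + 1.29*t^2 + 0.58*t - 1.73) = 5.16*t^3 - 3.47*t^2 + 0.27*t - 0.39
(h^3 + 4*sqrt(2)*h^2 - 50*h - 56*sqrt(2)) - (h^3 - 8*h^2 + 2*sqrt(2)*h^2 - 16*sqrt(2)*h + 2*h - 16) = 2*sqrt(2)*h^2 + 8*h^2 - 52*h + 16*sqrt(2)*h - 56*sqrt(2) + 16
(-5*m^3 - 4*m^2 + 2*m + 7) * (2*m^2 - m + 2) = -10*m^5 - 3*m^4 - 2*m^3 + 4*m^2 - 3*m + 14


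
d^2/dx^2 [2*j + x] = 0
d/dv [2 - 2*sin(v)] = -2*cos(v)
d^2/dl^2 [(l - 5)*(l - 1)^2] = 6*l - 14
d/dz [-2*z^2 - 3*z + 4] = -4*z - 3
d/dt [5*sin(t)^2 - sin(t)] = (10*sin(t) - 1)*cos(t)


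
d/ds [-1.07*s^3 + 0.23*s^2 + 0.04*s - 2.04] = -3.21*s^2 + 0.46*s + 0.04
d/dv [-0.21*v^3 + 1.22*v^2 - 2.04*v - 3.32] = -0.63*v^2 + 2.44*v - 2.04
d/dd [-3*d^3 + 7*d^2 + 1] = d*(14 - 9*d)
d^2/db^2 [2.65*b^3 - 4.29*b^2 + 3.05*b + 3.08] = 15.9*b - 8.58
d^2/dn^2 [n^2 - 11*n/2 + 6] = 2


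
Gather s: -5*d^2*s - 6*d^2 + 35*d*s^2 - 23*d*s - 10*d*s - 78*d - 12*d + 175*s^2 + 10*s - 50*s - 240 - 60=-6*d^2 - 90*d + s^2*(35*d + 175) + s*(-5*d^2 - 33*d - 40) - 300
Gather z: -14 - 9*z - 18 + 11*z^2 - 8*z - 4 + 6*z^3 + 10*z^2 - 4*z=6*z^3 + 21*z^2 - 21*z - 36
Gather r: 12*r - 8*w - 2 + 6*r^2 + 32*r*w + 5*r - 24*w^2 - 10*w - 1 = 6*r^2 + r*(32*w + 17) - 24*w^2 - 18*w - 3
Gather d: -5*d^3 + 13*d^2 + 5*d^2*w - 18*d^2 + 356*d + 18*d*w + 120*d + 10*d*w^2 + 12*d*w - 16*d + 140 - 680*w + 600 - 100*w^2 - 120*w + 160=-5*d^3 + d^2*(5*w - 5) + d*(10*w^2 + 30*w + 460) - 100*w^2 - 800*w + 900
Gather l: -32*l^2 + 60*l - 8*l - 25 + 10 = -32*l^2 + 52*l - 15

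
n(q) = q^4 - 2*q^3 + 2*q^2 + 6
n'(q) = 4*q^3 - 6*q^2 + 4*q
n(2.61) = 30.47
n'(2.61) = 40.69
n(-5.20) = 1072.46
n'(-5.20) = -745.47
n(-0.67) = 7.70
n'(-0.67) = -6.58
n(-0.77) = 8.45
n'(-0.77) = -8.46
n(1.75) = 10.79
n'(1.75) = 10.06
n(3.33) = 77.29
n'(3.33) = 94.49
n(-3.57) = 284.92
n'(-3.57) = -272.75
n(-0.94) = 10.21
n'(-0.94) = -12.38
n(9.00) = 5271.00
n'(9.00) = 2466.00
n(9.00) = 5271.00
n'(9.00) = 2466.00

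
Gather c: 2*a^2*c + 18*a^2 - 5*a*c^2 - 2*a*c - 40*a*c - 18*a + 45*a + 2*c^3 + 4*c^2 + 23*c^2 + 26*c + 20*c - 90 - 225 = 18*a^2 + 27*a + 2*c^3 + c^2*(27 - 5*a) + c*(2*a^2 - 42*a + 46) - 315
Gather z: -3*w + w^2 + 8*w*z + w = w^2 + 8*w*z - 2*w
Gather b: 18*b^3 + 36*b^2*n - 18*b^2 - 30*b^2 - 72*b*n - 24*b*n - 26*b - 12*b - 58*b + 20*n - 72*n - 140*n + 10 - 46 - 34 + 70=18*b^3 + b^2*(36*n - 48) + b*(-96*n - 96) - 192*n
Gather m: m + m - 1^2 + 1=2*m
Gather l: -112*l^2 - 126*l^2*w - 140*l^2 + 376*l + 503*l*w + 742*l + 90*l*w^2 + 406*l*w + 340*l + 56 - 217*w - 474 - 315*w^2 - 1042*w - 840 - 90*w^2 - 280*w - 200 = l^2*(-126*w - 252) + l*(90*w^2 + 909*w + 1458) - 405*w^2 - 1539*w - 1458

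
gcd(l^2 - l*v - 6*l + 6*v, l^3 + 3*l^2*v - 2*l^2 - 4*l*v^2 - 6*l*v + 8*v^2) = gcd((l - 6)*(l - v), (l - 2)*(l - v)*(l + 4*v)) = -l + v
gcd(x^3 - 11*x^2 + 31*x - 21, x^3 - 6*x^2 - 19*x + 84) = x^2 - 10*x + 21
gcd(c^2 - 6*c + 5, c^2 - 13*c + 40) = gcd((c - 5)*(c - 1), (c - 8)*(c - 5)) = c - 5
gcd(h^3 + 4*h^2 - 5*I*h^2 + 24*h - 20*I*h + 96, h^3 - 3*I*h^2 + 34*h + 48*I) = h^2 - 5*I*h + 24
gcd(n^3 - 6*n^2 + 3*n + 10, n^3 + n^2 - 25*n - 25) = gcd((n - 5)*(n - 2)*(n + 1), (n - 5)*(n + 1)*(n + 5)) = n^2 - 4*n - 5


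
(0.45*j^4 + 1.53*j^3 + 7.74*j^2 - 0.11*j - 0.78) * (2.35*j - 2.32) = 1.0575*j^5 + 2.5515*j^4 + 14.6394*j^3 - 18.2153*j^2 - 1.5778*j + 1.8096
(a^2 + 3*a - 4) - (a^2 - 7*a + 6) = 10*a - 10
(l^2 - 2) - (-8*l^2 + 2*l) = 9*l^2 - 2*l - 2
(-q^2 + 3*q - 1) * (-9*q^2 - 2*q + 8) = 9*q^4 - 25*q^3 - 5*q^2 + 26*q - 8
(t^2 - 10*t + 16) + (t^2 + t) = 2*t^2 - 9*t + 16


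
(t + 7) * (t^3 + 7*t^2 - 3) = t^4 + 14*t^3 + 49*t^2 - 3*t - 21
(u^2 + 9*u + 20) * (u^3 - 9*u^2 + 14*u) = u^5 - 47*u^3 - 54*u^2 + 280*u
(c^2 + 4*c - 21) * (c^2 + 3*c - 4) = c^4 + 7*c^3 - 13*c^2 - 79*c + 84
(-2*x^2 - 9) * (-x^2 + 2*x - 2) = 2*x^4 - 4*x^3 + 13*x^2 - 18*x + 18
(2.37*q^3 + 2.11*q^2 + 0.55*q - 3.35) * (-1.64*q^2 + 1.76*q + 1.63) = -3.8868*q^5 + 0.7108*q^4 + 6.6747*q^3 + 9.9013*q^2 - 4.9995*q - 5.4605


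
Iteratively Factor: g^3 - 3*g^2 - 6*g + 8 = (g - 4)*(g^2 + g - 2) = (g - 4)*(g - 1)*(g + 2)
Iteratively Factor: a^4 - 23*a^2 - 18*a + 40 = (a - 1)*(a^3 + a^2 - 22*a - 40) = (a - 1)*(a + 4)*(a^2 - 3*a - 10) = (a - 1)*(a + 2)*(a + 4)*(a - 5)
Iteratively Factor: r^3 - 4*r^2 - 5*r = (r)*(r^2 - 4*r - 5) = r*(r + 1)*(r - 5)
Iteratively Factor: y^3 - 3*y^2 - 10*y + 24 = (y + 3)*(y^2 - 6*y + 8) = (y - 4)*(y + 3)*(y - 2)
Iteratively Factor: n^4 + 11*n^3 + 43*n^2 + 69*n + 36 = (n + 3)*(n^3 + 8*n^2 + 19*n + 12) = (n + 1)*(n + 3)*(n^2 + 7*n + 12) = (n + 1)*(n + 3)^2*(n + 4)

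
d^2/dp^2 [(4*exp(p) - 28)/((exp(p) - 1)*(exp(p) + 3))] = 4*(exp(4*p) - 30*exp(3*p) - 24*exp(2*p) - 106*exp(p) - 33)*exp(p)/(exp(6*p) + 6*exp(5*p) + 3*exp(4*p) - 28*exp(3*p) - 9*exp(2*p) + 54*exp(p) - 27)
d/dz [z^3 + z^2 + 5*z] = 3*z^2 + 2*z + 5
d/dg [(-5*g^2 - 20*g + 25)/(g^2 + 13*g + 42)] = 5*(-9*g^2 - 94*g - 233)/(g^4 + 26*g^3 + 253*g^2 + 1092*g + 1764)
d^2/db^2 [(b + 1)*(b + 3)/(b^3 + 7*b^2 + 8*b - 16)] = 2*(b^4 + 4*b^3 + 30*b^2 + 84*b + 81)/(b^7 + 13*b^6 + 51*b^5 + 15*b^4 - 240*b^3 - 96*b^2 + 512*b - 256)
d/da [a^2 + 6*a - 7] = 2*a + 6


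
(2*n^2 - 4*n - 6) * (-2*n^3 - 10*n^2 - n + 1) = -4*n^5 - 12*n^4 + 50*n^3 + 66*n^2 + 2*n - 6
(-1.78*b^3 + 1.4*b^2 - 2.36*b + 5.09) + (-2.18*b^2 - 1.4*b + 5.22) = -1.78*b^3 - 0.78*b^2 - 3.76*b + 10.31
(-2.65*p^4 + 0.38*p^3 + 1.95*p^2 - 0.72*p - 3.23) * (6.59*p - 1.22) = -17.4635*p^5 + 5.7372*p^4 + 12.3869*p^3 - 7.1238*p^2 - 20.4073*p + 3.9406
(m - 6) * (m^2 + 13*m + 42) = m^3 + 7*m^2 - 36*m - 252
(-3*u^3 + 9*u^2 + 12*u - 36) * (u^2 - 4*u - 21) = -3*u^5 + 21*u^4 + 39*u^3 - 273*u^2 - 108*u + 756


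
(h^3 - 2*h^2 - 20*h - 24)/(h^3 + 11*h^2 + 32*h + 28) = (h - 6)/(h + 7)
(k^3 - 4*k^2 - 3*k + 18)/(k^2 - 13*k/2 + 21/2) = 2*(k^2 - k - 6)/(2*k - 7)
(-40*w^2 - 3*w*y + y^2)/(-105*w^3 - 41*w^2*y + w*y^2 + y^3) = (-8*w + y)/(-21*w^2 - 4*w*y + y^2)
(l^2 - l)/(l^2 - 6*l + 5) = l/(l - 5)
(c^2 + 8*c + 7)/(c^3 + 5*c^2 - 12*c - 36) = (c^2 + 8*c + 7)/(c^3 + 5*c^2 - 12*c - 36)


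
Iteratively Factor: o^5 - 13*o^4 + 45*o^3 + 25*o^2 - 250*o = (o + 2)*(o^4 - 15*o^3 + 75*o^2 - 125*o) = (o - 5)*(o + 2)*(o^3 - 10*o^2 + 25*o) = o*(o - 5)*(o + 2)*(o^2 - 10*o + 25) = o*(o - 5)^2*(o + 2)*(o - 5)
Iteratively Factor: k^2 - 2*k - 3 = (k + 1)*(k - 3)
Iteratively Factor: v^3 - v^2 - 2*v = (v + 1)*(v^2 - 2*v) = v*(v + 1)*(v - 2)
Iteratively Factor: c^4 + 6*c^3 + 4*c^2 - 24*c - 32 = (c + 4)*(c^3 + 2*c^2 - 4*c - 8) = (c - 2)*(c + 4)*(c^2 + 4*c + 4) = (c - 2)*(c + 2)*(c + 4)*(c + 2)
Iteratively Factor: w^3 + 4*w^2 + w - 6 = (w + 2)*(w^2 + 2*w - 3) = (w + 2)*(w + 3)*(w - 1)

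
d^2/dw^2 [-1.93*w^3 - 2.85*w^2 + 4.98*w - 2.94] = -11.58*w - 5.7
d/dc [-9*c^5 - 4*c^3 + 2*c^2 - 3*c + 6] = -45*c^4 - 12*c^2 + 4*c - 3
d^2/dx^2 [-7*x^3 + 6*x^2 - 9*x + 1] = 12 - 42*x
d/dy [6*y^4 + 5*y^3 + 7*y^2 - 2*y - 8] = 24*y^3 + 15*y^2 + 14*y - 2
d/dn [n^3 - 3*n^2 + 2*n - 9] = 3*n^2 - 6*n + 2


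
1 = 1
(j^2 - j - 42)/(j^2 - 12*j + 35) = (j + 6)/(j - 5)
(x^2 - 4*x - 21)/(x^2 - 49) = (x + 3)/(x + 7)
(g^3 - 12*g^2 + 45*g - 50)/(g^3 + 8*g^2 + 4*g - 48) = (g^2 - 10*g + 25)/(g^2 + 10*g + 24)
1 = 1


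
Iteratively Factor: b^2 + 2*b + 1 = (b + 1)*(b + 1)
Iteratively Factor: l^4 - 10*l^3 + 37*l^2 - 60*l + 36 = (l - 3)*(l^3 - 7*l^2 + 16*l - 12) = (l - 3)*(l - 2)*(l^2 - 5*l + 6) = (l - 3)^2*(l - 2)*(l - 2)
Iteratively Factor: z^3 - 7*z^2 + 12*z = (z - 3)*(z^2 - 4*z) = z*(z - 3)*(z - 4)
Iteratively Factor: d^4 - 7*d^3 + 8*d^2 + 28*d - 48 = (d - 3)*(d^3 - 4*d^2 - 4*d + 16) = (d - 3)*(d - 2)*(d^2 - 2*d - 8) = (d - 3)*(d - 2)*(d + 2)*(d - 4)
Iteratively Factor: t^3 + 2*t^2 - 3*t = (t)*(t^2 + 2*t - 3) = t*(t - 1)*(t + 3)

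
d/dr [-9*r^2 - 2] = -18*r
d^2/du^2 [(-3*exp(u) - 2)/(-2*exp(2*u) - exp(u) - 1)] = (12*exp(4*u) + 26*exp(3*u) - 24*exp(2*u) - 17*exp(u) + 1)*exp(u)/(8*exp(6*u) + 12*exp(5*u) + 18*exp(4*u) + 13*exp(3*u) + 9*exp(2*u) + 3*exp(u) + 1)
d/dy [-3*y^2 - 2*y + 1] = -6*y - 2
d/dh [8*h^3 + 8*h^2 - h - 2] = 24*h^2 + 16*h - 1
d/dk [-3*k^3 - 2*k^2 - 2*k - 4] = -9*k^2 - 4*k - 2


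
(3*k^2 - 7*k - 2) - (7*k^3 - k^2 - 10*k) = -7*k^3 + 4*k^2 + 3*k - 2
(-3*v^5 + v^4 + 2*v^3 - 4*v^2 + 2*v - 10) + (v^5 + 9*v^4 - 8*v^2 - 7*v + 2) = -2*v^5 + 10*v^4 + 2*v^3 - 12*v^2 - 5*v - 8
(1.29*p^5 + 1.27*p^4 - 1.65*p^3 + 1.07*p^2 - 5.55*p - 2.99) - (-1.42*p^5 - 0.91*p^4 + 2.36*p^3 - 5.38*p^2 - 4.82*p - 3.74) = 2.71*p^5 + 2.18*p^4 - 4.01*p^3 + 6.45*p^2 - 0.73*p + 0.75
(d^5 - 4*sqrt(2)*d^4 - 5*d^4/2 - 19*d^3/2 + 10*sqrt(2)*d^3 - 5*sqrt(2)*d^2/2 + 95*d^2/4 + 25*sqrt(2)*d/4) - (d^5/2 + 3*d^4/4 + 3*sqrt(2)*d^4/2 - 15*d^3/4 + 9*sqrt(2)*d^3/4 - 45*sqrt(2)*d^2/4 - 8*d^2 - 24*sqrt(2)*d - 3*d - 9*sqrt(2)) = d^5/2 - 11*sqrt(2)*d^4/2 - 13*d^4/4 - 23*d^3/4 + 31*sqrt(2)*d^3/4 + 35*sqrt(2)*d^2/4 + 127*d^2/4 + 3*d + 121*sqrt(2)*d/4 + 9*sqrt(2)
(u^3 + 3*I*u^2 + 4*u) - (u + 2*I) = u^3 + 3*I*u^2 + 3*u - 2*I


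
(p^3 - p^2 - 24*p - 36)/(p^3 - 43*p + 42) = (p^2 + 5*p + 6)/(p^2 + 6*p - 7)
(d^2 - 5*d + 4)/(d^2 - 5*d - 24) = (-d^2 + 5*d - 4)/(-d^2 + 5*d + 24)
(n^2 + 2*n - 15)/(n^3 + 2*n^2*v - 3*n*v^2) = (n^2 + 2*n - 15)/(n*(n^2 + 2*n*v - 3*v^2))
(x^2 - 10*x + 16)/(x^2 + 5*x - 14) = (x - 8)/(x + 7)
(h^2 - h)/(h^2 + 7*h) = (h - 1)/(h + 7)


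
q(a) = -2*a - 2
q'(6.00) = -2.00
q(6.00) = -14.00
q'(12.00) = -2.00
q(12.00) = -26.00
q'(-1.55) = -2.00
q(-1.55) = 1.10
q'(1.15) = -2.00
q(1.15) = -4.30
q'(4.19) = -2.00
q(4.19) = -10.38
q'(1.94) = -2.00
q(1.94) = -5.88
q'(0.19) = -2.00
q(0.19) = -2.38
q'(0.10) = -2.00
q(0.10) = -2.20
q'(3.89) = -2.00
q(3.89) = -9.78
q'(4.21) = -2.00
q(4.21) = -10.42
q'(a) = -2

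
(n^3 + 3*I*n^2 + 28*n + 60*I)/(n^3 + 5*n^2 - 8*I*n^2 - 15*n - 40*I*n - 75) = (n^2 + 8*I*n - 12)/(n^2 + n*(5 - 3*I) - 15*I)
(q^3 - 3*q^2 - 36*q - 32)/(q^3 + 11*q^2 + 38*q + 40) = (q^2 - 7*q - 8)/(q^2 + 7*q + 10)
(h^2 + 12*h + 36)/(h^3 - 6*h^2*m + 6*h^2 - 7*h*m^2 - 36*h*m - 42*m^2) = (h + 6)/(h^2 - 6*h*m - 7*m^2)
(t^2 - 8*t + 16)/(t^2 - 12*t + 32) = (t - 4)/(t - 8)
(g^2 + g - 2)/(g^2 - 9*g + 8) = (g + 2)/(g - 8)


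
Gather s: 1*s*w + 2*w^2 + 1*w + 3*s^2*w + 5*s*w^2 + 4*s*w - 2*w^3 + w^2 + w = 3*s^2*w + s*(5*w^2 + 5*w) - 2*w^3 + 3*w^2 + 2*w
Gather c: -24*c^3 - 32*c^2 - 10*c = -24*c^3 - 32*c^2 - 10*c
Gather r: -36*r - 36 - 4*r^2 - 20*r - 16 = -4*r^2 - 56*r - 52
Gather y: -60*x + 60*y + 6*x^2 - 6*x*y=6*x^2 - 60*x + y*(60 - 6*x)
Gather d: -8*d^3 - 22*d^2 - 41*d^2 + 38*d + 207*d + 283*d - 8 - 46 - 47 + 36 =-8*d^3 - 63*d^2 + 528*d - 65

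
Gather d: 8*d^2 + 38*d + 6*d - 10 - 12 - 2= 8*d^2 + 44*d - 24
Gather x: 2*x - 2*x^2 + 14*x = -2*x^2 + 16*x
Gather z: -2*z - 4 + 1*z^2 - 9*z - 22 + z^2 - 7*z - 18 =2*z^2 - 18*z - 44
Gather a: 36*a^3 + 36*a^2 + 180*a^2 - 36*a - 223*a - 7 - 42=36*a^3 + 216*a^2 - 259*a - 49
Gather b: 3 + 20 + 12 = 35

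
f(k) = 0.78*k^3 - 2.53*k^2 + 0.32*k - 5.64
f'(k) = 2.34*k^2 - 5.06*k + 0.32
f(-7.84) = -539.53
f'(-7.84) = 183.82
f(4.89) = 26.63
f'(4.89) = 31.53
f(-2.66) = -39.07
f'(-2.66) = 30.34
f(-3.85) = -88.88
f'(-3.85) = 54.49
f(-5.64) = -227.86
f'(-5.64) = 103.29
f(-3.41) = -67.08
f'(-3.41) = 44.78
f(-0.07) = -5.68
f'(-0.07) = 0.69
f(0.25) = -5.71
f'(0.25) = -0.80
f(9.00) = 360.93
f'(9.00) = 144.32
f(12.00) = 981.72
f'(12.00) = 276.56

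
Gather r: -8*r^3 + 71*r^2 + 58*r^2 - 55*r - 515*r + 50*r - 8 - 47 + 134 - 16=-8*r^3 + 129*r^2 - 520*r + 63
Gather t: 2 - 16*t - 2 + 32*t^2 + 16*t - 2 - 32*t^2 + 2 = 0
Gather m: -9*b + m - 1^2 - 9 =-9*b + m - 10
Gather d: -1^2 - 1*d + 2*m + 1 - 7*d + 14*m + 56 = -8*d + 16*m + 56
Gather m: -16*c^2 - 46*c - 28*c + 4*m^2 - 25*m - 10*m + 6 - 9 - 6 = -16*c^2 - 74*c + 4*m^2 - 35*m - 9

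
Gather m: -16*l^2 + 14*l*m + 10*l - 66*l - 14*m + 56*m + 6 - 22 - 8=-16*l^2 - 56*l + m*(14*l + 42) - 24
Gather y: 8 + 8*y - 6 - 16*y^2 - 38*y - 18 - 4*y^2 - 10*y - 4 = -20*y^2 - 40*y - 20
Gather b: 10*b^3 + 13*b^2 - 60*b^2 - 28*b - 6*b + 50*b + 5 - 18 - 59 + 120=10*b^3 - 47*b^2 + 16*b + 48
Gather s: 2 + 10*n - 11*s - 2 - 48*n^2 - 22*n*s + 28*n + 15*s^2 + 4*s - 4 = -48*n^2 + 38*n + 15*s^2 + s*(-22*n - 7) - 4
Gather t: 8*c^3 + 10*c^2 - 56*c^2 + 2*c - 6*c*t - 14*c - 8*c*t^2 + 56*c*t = 8*c^3 - 46*c^2 - 8*c*t^2 + 50*c*t - 12*c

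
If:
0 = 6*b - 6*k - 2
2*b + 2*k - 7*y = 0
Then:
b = 7*y/4 + 1/6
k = 7*y/4 - 1/6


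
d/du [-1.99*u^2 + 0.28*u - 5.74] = 0.28 - 3.98*u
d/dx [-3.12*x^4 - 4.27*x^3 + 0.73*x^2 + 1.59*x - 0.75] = -12.48*x^3 - 12.81*x^2 + 1.46*x + 1.59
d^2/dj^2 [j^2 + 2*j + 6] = 2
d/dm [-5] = 0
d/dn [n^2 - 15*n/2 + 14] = 2*n - 15/2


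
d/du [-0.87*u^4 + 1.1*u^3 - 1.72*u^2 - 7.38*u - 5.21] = -3.48*u^3 + 3.3*u^2 - 3.44*u - 7.38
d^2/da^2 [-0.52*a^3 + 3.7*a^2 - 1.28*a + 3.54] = 7.4 - 3.12*a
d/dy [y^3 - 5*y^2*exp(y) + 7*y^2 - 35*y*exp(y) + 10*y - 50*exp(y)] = -5*y^2*exp(y) + 3*y^2 - 45*y*exp(y) + 14*y - 85*exp(y) + 10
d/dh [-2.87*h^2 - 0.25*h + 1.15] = -5.74*h - 0.25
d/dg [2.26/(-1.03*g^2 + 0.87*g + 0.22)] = (4.6556*g - 1.9662)/(-1.03*g^2 + 0.87*g + 0.22)^2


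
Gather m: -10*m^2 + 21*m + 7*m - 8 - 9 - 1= -10*m^2 + 28*m - 18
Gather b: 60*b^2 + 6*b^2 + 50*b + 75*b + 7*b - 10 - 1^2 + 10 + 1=66*b^2 + 132*b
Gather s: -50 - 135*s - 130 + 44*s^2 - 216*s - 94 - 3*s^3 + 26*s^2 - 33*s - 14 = -3*s^3 + 70*s^2 - 384*s - 288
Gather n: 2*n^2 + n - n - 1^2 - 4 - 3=2*n^2 - 8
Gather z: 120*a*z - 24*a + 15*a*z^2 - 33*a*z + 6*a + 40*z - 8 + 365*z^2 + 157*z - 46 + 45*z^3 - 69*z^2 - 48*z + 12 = -18*a + 45*z^3 + z^2*(15*a + 296) + z*(87*a + 149) - 42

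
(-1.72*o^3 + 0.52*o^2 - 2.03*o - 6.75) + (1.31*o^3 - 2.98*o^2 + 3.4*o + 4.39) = -0.41*o^3 - 2.46*o^2 + 1.37*o - 2.36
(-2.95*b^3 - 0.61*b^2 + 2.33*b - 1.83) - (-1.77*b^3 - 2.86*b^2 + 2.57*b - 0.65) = -1.18*b^3 + 2.25*b^2 - 0.24*b - 1.18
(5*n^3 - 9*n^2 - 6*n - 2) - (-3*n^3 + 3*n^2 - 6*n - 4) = 8*n^3 - 12*n^2 + 2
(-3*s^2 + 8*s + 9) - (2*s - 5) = -3*s^2 + 6*s + 14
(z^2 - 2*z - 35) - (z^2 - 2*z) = -35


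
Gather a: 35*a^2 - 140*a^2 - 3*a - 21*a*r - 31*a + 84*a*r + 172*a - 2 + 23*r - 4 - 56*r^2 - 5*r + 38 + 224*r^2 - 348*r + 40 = -105*a^2 + a*(63*r + 138) + 168*r^2 - 330*r + 72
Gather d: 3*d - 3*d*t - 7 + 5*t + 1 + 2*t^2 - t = d*(3 - 3*t) + 2*t^2 + 4*t - 6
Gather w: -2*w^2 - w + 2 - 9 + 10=-2*w^2 - w + 3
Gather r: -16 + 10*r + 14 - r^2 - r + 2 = -r^2 + 9*r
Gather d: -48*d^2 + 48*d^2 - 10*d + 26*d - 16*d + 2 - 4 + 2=0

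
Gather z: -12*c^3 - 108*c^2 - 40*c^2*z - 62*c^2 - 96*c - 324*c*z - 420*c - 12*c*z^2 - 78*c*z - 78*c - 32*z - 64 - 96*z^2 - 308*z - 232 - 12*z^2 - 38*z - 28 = -12*c^3 - 170*c^2 - 594*c + z^2*(-12*c - 108) + z*(-40*c^2 - 402*c - 378) - 324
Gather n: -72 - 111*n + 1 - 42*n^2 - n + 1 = -42*n^2 - 112*n - 70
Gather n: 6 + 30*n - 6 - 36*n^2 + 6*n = -36*n^2 + 36*n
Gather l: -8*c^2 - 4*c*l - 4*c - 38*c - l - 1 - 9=-8*c^2 - 42*c + l*(-4*c - 1) - 10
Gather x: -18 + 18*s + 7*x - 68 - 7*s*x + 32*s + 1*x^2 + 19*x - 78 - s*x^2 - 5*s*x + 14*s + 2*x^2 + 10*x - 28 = 64*s + x^2*(3 - s) + x*(36 - 12*s) - 192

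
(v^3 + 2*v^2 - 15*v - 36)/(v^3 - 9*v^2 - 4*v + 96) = (v + 3)/(v - 8)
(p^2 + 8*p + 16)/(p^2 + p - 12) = (p + 4)/(p - 3)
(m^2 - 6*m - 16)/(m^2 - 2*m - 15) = (-m^2 + 6*m + 16)/(-m^2 + 2*m + 15)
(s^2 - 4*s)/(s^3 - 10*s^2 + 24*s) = 1/(s - 6)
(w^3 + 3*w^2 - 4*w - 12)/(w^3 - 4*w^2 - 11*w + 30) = (w + 2)/(w - 5)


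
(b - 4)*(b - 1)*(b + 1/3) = b^3 - 14*b^2/3 + 7*b/3 + 4/3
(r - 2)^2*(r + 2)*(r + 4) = r^4 + 2*r^3 - 12*r^2 - 8*r + 32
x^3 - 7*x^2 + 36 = (x - 6)*(x - 3)*(x + 2)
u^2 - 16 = (u - 4)*(u + 4)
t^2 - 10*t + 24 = (t - 6)*(t - 4)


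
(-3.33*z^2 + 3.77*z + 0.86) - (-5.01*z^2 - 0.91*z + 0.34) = 1.68*z^2 + 4.68*z + 0.52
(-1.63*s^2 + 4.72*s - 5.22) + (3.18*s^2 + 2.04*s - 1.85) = 1.55*s^2 + 6.76*s - 7.07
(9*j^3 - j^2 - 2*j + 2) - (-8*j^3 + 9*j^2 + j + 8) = 17*j^3 - 10*j^2 - 3*j - 6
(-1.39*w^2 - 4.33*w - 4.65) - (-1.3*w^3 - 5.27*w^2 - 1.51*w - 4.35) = 1.3*w^3 + 3.88*w^2 - 2.82*w - 0.300000000000001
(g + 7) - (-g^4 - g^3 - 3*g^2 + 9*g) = g^4 + g^3 + 3*g^2 - 8*g + 7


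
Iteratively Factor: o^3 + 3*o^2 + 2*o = (o + 1)*(o^2 + 2*o) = o*(o + 1)*(o + 2)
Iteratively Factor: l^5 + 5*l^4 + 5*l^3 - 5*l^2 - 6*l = (l + 2)*(l^4 + 3*l^3 - l^2 - 3*l) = l*(l + 2)*(l^3 + 3*l^2 - l - 3) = l*(l - 1)*(l + 2)*(l^2 + 4*l + 3) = l*(l - 1)*(l + 1)*(l + 2)*(l + 3)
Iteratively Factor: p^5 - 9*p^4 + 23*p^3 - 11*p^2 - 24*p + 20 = (p - 5)*(p^4 - 4*p^3 + 3*p^2 + 4*p - 4) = (p - 5)*(p - 2)*(p^3 - 2*p^2 - p + 2) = (p - 5)*(p - 2)^2*(p^2 - 1) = (p - 5)*(p - 2)^2*(p + 1)*(p - 1)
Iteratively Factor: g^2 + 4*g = (g)*(g + 4)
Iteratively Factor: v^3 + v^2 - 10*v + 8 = (v - 2)*(v^2 + 3*v - 4) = (v - 2)*(v - 1)*(v + 4)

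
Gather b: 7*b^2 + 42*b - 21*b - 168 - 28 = 7*b^2 + 21*b - 196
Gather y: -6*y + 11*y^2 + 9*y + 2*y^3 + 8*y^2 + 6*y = 2*y^3 + 19*y^2 + 9*y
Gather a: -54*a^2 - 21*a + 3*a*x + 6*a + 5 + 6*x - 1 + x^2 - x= -54*a^2 + a*(3*x - 15) + x^2 + 5*x + 4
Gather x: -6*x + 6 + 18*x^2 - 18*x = 18*x^2 - 24*x + 6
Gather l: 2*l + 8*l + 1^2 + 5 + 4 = 10*l + 10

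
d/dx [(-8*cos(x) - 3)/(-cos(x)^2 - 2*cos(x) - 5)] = 2*(-4*sin(x)^2 + 3*cos(x) - 13)*sin(x)/(cos(x)^2 + 2*cos(x) + 5)^2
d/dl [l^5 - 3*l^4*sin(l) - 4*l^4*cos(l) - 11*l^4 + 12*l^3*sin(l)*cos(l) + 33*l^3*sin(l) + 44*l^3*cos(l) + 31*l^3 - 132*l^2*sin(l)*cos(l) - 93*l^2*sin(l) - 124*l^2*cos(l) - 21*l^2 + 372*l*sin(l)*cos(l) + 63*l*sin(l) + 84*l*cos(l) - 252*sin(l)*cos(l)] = 4*l^4*sin(l) - 3*l^4*cos(l) + 5*l^4 - 56*l^3*sin(l) + 17*l^3*cos(l) + 12*l^3*cos(2*l) - 44*l^3 + 223*l^2*sin(l) + 18*l^2*sin(2*l) + 39*l^2*cos(l) - 132*l^2*cos(2*l) + 93*l^2 - 270*l*sin(l) - 132*l*sin(2*l) - 185*l*cos(l) + 372*l*cos(2*l) - 42*l + 63*sin(l) + 186*sin(2*l) + 84*cos(l) - 252*cos(2*l)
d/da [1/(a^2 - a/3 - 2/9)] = 27*(1 - 6*a)/(-9*a^2 + 3*a + 2)^2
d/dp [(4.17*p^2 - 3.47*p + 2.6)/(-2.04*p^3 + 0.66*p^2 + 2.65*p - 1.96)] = (8.5068*p^4 - 14.1576*p^3 + 29.2527*p^2 - 19.7784*p - 0.0887999999999991)/(4.1616*p^6 - 2.6928*p^5 - 10.3764*p^4 + 11.4948*p^3 + 4.4353*p^2 - 10.388*p + 3.8416)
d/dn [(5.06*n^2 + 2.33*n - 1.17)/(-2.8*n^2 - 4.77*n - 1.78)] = (-17.6122*n^2 - 24.5656*n - 9.7283)/(7.84*n^4 + 26.712*n^3 + 32.7209*n^2 + 16.9812*n + 3.1684)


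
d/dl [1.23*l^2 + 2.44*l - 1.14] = 2.46*l + 2.44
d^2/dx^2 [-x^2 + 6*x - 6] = -2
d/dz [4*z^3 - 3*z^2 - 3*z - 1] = 12*z^2 - 6*z - 3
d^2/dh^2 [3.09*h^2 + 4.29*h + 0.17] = 6.18000000000000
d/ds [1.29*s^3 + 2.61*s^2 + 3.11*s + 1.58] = 3.87*s^2 + 5.22*s + 3.11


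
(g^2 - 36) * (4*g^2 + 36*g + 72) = 4*g^4 + 36*g^3 - 72*g^2 - 1296*g - 2592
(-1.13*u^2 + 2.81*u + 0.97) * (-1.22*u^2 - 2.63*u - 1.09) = 1.3786*u^4 - 0.4563*u^3 - 7.342*u^2 - 5.614*u - 1.0573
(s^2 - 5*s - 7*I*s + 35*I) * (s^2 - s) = s^4 - 6*s^3 - 7*I*s^3 + 5*s^2 + 42*I*s^2 - 35*I*s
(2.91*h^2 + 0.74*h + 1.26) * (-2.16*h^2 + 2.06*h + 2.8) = -6.2856*h^4 + 4.3962*h^3 + 6.9508*h^2 + 4.6676*h + 3.528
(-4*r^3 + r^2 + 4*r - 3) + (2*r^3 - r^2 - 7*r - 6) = -2*r^3 - 3*r - 9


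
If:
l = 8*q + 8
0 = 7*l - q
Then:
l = -8/55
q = -56/55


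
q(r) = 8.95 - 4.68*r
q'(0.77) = -4.68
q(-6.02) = 37.12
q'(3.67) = -4.68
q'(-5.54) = -4.68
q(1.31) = 2.82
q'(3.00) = -4.68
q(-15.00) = 79.15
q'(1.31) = -4.68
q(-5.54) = 34.88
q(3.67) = -8.23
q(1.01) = 4.22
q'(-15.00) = -4.68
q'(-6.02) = -4.68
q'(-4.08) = -4.68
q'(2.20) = -4.68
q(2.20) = -1.35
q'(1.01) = -4.68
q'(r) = -4.68000000000000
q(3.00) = -5.09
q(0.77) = 5.35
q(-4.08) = 28.04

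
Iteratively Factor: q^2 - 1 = (q - 1)*(q + 1)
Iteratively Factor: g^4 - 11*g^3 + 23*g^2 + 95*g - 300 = (g + 3)*(g^3 - 14*g^2 + 65*g - 100) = (g - 5)*(g + 3)*(g^2 - 9*g + 20) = (g - 5)*(g - 4)*(g + 3)*(g - 5)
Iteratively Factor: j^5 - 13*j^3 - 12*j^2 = (j + 3)*(j^4 - 3*j^3 - 4*j^2) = j*(j + 3)*(j^3 - 3*j^2 - 4*j) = j*(j - 4)*(j + 3)*(j^2 + j) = j*(j - 4)*(j + 1)*(j + 3)*(j)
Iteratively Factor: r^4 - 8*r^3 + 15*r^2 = (r - 3)*(r^3 - 5*r^2) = r*(r - 3)*(r^2 - 5*r) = r*(r - 5)*(r - 3)*(r)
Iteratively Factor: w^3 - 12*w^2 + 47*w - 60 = (w - 5)*(w^2 - 7*w + 12) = (w - 5)*(w - 4)*(w - 3)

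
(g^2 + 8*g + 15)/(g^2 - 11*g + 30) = (g^2 + 8*g + 15)/(g^2 - 11*g + 30)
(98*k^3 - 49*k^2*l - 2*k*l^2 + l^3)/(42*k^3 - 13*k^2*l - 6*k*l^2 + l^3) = (7*k + l)/(3*k + l)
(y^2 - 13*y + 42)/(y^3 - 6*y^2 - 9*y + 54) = (y - 7)/(y^2 - 9)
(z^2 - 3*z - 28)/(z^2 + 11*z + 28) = (z - 7)/(z + 7)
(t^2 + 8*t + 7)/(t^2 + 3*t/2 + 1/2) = 2*(t + 7)/(2*t + 1)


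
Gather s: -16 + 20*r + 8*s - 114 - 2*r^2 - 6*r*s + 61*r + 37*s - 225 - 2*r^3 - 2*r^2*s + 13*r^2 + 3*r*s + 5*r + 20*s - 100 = -2*r^3 + 11*r^2 + 86*r + s*(-2*r^2 - 3*r + 65) - 455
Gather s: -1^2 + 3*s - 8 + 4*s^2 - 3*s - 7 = 4*s^2 - 16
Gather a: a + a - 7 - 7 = 2*a - 14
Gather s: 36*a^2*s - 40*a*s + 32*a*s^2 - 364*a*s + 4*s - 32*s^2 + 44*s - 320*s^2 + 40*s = s^2*(32*a - 352) + s*(36*a^2 - 404*a + 88)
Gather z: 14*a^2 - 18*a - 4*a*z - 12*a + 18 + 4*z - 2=14*a^2 - 30*a + z*(4 - 4*a) + 16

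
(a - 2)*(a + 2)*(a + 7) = a^3 + 7*a^2 - 4*a - 28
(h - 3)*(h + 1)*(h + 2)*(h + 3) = h^4 + 3*h^3 - 7*h^2 - 27*h - 18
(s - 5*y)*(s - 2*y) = s^2 - 7*s*y + 10*y^2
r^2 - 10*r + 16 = (r - 8)*(r - 2)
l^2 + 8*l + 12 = (l + 2)*(l + 6)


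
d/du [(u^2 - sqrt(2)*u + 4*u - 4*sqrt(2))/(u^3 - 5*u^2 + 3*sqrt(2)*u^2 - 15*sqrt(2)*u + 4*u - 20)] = ((2*u - sqrt(2) + 4)*(u^3 - 5*u^2 + 3*sqrt(2)*u^2 - 15*sqrt(2)*u + 4*u - 20) - (u^2 - sqrt(2)*u + 4*u - 4*sqrt(2))*(3*u^2 - 10*u + 6*sqrt(2)*u - 15*sqrt(2) + 4))/(u^3 - 5*u^2 + 3*sqrt(2)*u^2 - 15*sqrt(2)*u + 4*u - 20)^2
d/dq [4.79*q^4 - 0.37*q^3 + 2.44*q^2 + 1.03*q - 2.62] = 19.16*q^3 - 1.11*q^2 + 4.88*q + 1.03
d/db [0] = 0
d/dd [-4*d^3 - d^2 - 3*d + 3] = -12*d^2 - 2*d - 3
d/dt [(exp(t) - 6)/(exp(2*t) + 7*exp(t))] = (-exp(2*t) + 12*exp(t) + 42)*exp(-t)/(exp(2*t) + 14*exp(t) + 49)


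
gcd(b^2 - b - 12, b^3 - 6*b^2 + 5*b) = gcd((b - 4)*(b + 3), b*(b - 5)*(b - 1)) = 1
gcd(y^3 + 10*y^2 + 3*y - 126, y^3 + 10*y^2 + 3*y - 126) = y^3 + 10*y^2 + 3*y - 126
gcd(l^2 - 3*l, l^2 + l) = l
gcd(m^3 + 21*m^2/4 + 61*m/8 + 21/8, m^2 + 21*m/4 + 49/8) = m + 7/4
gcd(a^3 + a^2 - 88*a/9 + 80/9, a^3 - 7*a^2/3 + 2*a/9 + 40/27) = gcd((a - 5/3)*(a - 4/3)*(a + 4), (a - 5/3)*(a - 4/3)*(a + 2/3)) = a^2 - 3*a + 20/9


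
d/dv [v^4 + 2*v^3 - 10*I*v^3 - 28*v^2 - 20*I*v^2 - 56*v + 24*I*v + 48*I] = 4*v^3 + v^2*(6 - 30*I) + v*(-56 - 40*I) - 56 + 24*I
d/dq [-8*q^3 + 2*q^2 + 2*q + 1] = -24*q^2 + 4*q + 2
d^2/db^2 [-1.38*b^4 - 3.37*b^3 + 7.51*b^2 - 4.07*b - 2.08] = -16.56*b^2 - 20.22*b + 15.02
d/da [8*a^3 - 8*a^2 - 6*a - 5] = 24*a^2 - 16*a - 6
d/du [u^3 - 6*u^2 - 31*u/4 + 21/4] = 3*u^2 - 12*u - 31/4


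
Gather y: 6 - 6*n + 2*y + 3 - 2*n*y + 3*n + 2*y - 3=-3*n + y*(4 - 2*n) + 6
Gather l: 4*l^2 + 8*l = 4*l^2 + 8*l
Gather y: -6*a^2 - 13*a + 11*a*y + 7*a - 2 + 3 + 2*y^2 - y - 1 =-6*a^2 - 6*a + 2*y^2 + y*(11*a - 1)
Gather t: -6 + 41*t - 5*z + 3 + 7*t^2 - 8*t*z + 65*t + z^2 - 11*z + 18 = 7*t^2 + t*(106 - 8*z) + z^2 - 16*z + 15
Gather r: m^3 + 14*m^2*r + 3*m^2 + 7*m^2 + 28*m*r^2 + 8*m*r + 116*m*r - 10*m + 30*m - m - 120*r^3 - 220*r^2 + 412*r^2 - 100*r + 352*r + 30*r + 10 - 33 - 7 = m^3 + 10*m^2 + 19*m - 120*r^3 + r^2*(28*m + 192) + r*(14*m^2 + 124*m + 282) - 30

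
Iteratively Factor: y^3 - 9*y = (y + 3)*(y^2 - 3*y) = (y - 3)*(y + 3)*(y)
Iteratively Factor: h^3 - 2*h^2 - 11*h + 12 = (h - 4)*(h^2 + 2*h - 3) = (h - 4)*(h - 1)*(h + 3)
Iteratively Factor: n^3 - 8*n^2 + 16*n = (n - 4)*(n^2 - 4*n) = (n - 4)^2*(n)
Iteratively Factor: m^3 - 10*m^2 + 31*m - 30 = (m - 3)*(m^2 - 7*m + 10) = (m - 3)*(m - 2)*(m - 5)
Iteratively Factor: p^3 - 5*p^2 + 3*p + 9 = (p + 1)*(p^2 - 6*p + 9) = (p - 3)*(p + 1)*(p - 3)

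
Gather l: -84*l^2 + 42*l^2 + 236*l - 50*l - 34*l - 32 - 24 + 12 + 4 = -42*l^2 + 152*l - 40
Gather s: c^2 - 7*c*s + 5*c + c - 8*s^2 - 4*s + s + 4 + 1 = c^2 + 6*c - 8*s^2 + s*(-7*c - 3) + 5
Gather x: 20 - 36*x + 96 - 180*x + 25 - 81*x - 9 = 132 - 297*x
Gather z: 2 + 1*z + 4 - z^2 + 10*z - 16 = -z^2 + 11*z - 10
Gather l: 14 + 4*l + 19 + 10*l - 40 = 14*l - 7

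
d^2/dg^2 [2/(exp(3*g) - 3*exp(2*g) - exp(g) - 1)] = 2*((-9*exp(2*g) + 12*exp(g) + 1)*(-exp(3*g) + 3*exp(2*g) + exp(g) + 1) - 2*(-3*exp(2*g) + 6*exp(g) + 1)^2*exp(g))*exp(g)/(-exp(3*g) + 3*exp(2*g) + exp(g) + 1)^3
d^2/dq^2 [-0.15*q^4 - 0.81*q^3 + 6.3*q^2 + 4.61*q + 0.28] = -1.8*q^2 - 4.86*q + 12.6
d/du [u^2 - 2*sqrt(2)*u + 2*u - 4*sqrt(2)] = 2*u - 2*sqrt(2) + 2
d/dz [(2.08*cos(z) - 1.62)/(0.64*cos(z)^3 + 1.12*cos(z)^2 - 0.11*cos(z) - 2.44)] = (2.6624*cos(z)^3 - 0.7808*cos(z)^2 - 3.6288*cos(z) + 5.2534)*sin(z)/(0.4096*cos(z)^6 + 1.4336*cos(z)^5 + 1.1136*cos(z)^4 - 3.3696*cos(z)^3 - 5.4535*cos(z)^2 + 0.5368*cos(z) + 5.9536)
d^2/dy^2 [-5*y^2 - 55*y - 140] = -10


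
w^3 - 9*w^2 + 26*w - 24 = (w - 4)*(w - 3)*(w - 2)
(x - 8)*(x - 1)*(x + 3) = x^3 - 6*x^2 - 19*x + 24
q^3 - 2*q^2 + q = q*(q - 1)^2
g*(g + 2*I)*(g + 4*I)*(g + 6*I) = g^4 + 12*I*g^3 - 44*g^2 - 48*I*g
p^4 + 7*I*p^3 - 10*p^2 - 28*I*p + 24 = (p - 2)*(p + 2)*(p + I)*(p + 6*I)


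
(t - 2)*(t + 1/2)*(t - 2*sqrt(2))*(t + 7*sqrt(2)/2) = t^4 - 3*t^3/2 + 3*sqrt(2)*t^3/2 - 15*t^2 - 9*sqrt(2)*t^2/4 - 3*sqrt(2)*t/2 + 21*t + 14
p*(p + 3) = p^2 + 3*p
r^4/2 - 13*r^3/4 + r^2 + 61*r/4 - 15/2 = (r/2 + 1)*(r - 5)*(r - 3)*(r - 1/2)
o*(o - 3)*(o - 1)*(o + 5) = o^4 + o^3 - 17*o^2 + 15*o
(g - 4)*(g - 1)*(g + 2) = g^3 - 3*g^2 - 6*g + 8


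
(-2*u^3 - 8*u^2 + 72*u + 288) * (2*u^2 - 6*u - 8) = -4*u^5 - 4*u^4 + 208*u^3 + 208*u^2 - 2304*u - 2304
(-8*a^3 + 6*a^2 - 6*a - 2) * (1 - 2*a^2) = 16*a^5 - 12*a^4 + 4*a^3 + 10*a^2 - 6*a - 2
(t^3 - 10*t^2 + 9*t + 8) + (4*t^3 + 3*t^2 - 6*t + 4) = 5*t^3 - 7*t^2 + 3*t + 12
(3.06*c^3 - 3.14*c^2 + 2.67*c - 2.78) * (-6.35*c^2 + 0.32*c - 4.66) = -19.431*c^5 + 20.9182*c^4 - 32.2189*c^3 + 33.1398*c^2 - 13.3318*c + 12.9548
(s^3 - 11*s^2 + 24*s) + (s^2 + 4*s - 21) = s^3 - 10*s^2 + 28*s - 21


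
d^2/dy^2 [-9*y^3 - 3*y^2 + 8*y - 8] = -54*y - 6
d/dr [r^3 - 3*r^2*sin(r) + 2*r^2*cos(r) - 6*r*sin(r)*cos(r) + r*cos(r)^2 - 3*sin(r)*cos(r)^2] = -2*r^2*sin(r) - 3*r^2*cos(r) + 3*r^2 - 6*r*sin(r) - r*sin(2*r) + 4*r*cos(r) - 6*r*cos(2*r) - 3*sin(2*r) - 3*cos(r)/4 + cos(2*r)/2 - 9*cos(3*r)/4 + 1/2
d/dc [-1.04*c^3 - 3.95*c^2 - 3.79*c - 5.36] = -3.12*c^2 - 7.9*c - 3.79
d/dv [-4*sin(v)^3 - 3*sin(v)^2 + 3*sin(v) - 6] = -3*sin(2*v) + 3*cos(3*v)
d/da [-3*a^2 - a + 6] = -6*a - 1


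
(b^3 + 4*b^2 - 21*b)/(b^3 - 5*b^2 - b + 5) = b*(b^2 + 4*b - 21)/(b^3 - 5*b^2 - b + 5)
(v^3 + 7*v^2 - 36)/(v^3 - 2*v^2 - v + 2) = (v^2 + 9*v + 18)/(v^2 - 1)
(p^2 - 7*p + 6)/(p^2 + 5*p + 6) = (p^2 - 7*p + 6)/(p^2 + 5*p + 6)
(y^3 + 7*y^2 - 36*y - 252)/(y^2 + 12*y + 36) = (y^2 + y - 42)/(y + 6)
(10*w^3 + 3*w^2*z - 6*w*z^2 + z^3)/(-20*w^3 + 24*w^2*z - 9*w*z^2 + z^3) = (w + z)/(-2*w + z)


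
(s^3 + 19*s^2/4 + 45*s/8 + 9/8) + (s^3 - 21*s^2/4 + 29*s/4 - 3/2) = 2*s^3 - s^2/2 + 103*s/8 - 3/8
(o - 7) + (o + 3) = 2*o - 4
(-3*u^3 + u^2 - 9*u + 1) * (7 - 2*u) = 6*u^4 - 23*u^3 + 25*u^2 - 65*u + 7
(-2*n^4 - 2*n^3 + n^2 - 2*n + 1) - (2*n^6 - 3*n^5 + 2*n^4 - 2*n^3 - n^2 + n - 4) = -2*n^6 + 3*n^5 - 4*n^4 + 2*n^2 - 3*n + 5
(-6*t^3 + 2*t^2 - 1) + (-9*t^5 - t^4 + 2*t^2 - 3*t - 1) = -9*t^5 - t^4 - 6*t^3 + 4*t^2 - 3*t - 2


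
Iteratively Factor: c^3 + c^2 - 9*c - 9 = (c + 3)*(c^2 - 2*c - 3) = (c - 3)*(c + 3)*(c + 1)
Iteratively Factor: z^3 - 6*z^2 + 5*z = (z)*(z^2 - 6*z + 5) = z*(z - 1)*(z - 5)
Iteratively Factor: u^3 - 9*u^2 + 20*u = (u)*(u^2 - 9*u + 20) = u*(u - 4)*(u - 5)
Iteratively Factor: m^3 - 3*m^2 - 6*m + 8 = (m - 4)*(m^2 + m - 2) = (m - 4)*(m + 2)*(m - 1)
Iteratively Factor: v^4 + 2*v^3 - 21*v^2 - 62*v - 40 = (v + 4)*(v^3 - 2*v^2 - 13*v - 10) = (v + 2)*(v + 4)*(v^2 - 4*v - 5) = (v + 1)*(v + 2)*(v + 4)*(v - 5)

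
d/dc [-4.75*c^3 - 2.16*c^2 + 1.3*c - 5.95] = -14.25*c^2 - 4.32*c + 1.3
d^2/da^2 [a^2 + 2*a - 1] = 2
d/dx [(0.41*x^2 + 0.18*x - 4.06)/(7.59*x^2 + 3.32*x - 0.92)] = (-0.00499999999999989*x^2 + 60.8764*x + 13.3136)/(57.6081*x^4 + 50.3976*x^3 - 2.9432*x^2 - 6.1088*x + 0.8464)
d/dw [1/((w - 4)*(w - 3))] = (7 - 2*w)/(w^4 - 14*w^3 + 73*w^2 - 168*w + 144)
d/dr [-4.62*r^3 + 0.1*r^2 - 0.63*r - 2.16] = -13.86*r^2 + 0.2*r - 0.63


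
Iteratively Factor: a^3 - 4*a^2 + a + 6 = (a - 3)*(a^2 - a - 2) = (a - 3)*(a - 2)*(a + 1)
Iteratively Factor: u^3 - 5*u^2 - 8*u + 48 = (u - 4)*(u^2 - u - 12) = (u - 4)*(u + 3)*(u - 4)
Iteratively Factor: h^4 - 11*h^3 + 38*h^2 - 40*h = (h - 4)*(h^3 - 7*h^2 + 10*h) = (h - 5)*(h - 4)*(h^2 - 2*h) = (h - 5)*(h - 4)*(h - 2)*(h)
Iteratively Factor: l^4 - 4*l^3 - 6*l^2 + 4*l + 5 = (l + 1)*(l^3 - 5*l^2 - l + 5) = (l + 1)^2*(l^2 - 6*l + 5) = (l - 1)*(l + 1)^2*(l - 5)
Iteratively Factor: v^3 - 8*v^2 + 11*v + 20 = (v - 4)*(v^2 - 4*v - 5) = (v - 4)*(v + 1)*(v - 5)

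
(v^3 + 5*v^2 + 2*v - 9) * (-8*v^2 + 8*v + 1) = -8*v^5 - 32*v^4 + 25*v^3 + 93*v^2 - 70*v - 9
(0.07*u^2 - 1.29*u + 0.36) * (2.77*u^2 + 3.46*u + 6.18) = 0.1939*u^4 - 3.3311*u^3 - 3.0336*u^2 - 6.7266*u + 2.2248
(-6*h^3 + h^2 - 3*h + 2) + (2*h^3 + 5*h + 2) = -4*h^3 + h^2 + 2*h + 4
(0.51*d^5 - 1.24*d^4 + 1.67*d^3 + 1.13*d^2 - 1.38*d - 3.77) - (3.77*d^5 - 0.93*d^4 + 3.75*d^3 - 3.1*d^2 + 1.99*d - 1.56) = -3.26*d^5 - 0.31*d^4 - 2.08*d^3 + 4.23*d^2 - 3.37*d - 2.21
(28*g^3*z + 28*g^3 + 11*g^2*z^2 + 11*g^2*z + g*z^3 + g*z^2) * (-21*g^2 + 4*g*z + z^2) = -588*g^5*z - 588*g^5 - 119*g^4*z^2 - 119*g^4*z + 51*g^3*z^3 + 51*g^3*z^2 + 15*g^2*z^4 + 15*g^2*z^3 + g*z^5 + g*z^4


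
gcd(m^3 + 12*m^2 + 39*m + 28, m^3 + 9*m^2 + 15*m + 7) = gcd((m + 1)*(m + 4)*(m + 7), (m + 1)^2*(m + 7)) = m^2 + 8*m + 7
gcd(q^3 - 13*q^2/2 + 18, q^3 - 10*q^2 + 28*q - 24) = q^2 - 8*q + 12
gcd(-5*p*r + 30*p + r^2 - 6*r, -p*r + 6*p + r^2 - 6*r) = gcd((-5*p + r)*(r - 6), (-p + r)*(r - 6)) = r - 6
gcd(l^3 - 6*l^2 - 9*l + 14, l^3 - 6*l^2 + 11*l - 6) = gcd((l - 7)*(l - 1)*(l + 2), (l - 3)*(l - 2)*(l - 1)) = l - 1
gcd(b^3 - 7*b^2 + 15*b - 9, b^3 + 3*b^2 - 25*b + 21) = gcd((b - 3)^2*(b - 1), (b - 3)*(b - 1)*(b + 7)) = b^2 - 4*b + 3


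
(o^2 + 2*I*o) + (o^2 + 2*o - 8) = 2*o^2 + 2*o + 2*I*o - 8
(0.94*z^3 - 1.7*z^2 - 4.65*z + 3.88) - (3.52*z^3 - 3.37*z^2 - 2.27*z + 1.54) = -2.58*z^3 + 1.67*z^2 - 2.38*z + 2.34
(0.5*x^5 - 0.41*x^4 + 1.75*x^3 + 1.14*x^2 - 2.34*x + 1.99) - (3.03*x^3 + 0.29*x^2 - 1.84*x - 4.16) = 0.5*x^5 - 0.41*x^4 - 1.28*x^3 + 0.85*x^2 - 0.5*x + 6.15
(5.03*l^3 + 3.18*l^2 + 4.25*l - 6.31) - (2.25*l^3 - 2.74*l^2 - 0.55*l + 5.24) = 2.78*l^3 + 5.92*l^2 + 4.8*l - 11.55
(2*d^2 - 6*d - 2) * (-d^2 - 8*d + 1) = -2*d^4 - 10*d^3 + 52*d^2 + 10*d - 2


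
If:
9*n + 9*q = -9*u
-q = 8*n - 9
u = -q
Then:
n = 0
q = 9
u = -9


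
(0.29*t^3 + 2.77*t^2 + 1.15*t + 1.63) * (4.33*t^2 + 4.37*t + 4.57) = 1.2557*t^5 + 13.2614*t^4 + 18.4097*t^3 + 24.7423*t^2 + 12.3786*t + 7.4491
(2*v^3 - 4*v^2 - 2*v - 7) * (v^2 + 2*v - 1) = 2*v^5 - 12*v^3 - 7*v^2 - 12*v + 7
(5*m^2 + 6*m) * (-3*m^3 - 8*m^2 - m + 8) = -15*m^5 - 58*m^4 - 53*m^3 + 34*m^2 + 48*m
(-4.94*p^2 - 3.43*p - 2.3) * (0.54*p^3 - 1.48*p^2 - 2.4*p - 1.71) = -2.6676*p^5 + 5.459*p^4 + 15.6904*p^3 + 20.0834*p^2 + 11.3853*p + 3.933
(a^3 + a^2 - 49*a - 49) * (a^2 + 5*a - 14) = a^5 + 6*a^4 - 58*a^3 - 308*a^2 + 441*a + 686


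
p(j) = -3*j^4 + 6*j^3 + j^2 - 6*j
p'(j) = -12*j^3 + 18*j^2 + 2*j - 6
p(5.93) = -2458.96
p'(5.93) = -1863.51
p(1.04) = -1.92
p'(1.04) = 2.05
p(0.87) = -2.23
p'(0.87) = 1.46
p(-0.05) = 0.30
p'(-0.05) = -6.05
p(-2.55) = -204.53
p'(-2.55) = 304.92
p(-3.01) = -382.76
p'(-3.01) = 478.31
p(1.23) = -1.57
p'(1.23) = 1.36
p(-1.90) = -65.24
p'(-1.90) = 137.49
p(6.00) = -2592.00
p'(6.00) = -1938.00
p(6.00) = -2592.00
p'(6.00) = -1938.00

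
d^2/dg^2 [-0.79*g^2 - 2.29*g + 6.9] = -1.58000000000000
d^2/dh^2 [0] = 0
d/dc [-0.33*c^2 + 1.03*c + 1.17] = 1.03 - 0.66*c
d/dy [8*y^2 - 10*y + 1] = 16*y - 10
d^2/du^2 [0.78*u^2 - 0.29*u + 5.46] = 1.56000000000000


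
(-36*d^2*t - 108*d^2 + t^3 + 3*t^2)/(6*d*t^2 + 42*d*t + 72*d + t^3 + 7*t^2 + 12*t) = (-6*d + t)/(t + 4)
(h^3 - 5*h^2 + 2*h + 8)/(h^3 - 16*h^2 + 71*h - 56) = (h^3 - 5*h^2 + 2*h + 8)/(h^3 - 16*h^2 + 71*h - 56)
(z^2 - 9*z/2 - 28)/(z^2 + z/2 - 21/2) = (z - 8)/(z - 3)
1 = 1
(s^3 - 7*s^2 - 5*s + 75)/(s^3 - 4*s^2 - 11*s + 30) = (s - 5)/(s - 2)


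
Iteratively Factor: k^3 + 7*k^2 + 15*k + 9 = (k + 1)*(k^2 + 6*k + 9) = (k + 1)*(k + 3)*(k + 3)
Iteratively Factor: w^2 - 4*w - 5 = (w - 5)*(w + 1)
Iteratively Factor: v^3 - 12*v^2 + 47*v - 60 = (v - 5)*(v^2 - 7*v + 12) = (v - 5)*(v - 3)*(v - 4)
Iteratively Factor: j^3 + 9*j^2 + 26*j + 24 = (j + 2)*(j^2 + 7*j + 12) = (j + 2)*(j + 4)*(j + 3)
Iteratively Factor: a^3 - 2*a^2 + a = (a - 1)*(a^2 - a) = (a - 1)^2*(a)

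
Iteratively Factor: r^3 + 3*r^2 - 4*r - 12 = (r + 3)*(r^2 - 4) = (r - 2)*(r + 3)*(r + 2)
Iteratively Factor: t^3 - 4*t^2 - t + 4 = (t - 4)*(t^2 - 1) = (t - 4)*(t + 1)*(t - 1)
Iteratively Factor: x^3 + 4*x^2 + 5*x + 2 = (x + 1)*(x^2 + 3*x + 2) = (x + 1)^2*(x + 2)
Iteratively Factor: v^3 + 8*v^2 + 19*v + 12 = (v + 1)*(v^2 + 7*v + 12) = (v + 1)*(v + 3)*(v + 4)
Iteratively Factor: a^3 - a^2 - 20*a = (a - 5)*(a^2 + 4*a) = a*(a - 5)*(a + 4)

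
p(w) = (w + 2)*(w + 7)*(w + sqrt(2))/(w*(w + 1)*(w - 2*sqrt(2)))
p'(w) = (w + 2)*(w + 7)/(w*(w + 1)*(w - 2*sqrt(2))) - (w + 2)*(w + 7)*(w + sqrt(2))/(w*(w + 1)*(w - 2*sqrt(2))^2) + (w + 2)*(w + sqrt(2))/(w*(w + 1)*(w - 2*sqrt(2))) + (w + 7)*(w + sqrt(2))/(w*(w + 1)*(w - 2*sqrt(2))) - (w + 2)*(w + 7)*(w + sqrt(2))/(w*(w + 1)^2*(w - 2*sqrt(2))) - (w + 2)*(w + 7)*(w + sqrt(2))/(w^2*(w + 1)*(w - 2*sqrt(2))) = (-8*w^4 - 3*sqrt(2)*w^4 - 22*sqrt(2)*w^3 - 28*w^3 - 41*sqrt(2)*w^2 + 18*w^2 - 28*sqrt(2)*w + 112*w + 56)/(w^2*(w^4 - 4*sqrt(2)*w^3 + 2*w^3 - 8*sqrt(2)*w^2 + 9*w^2 - 4*sqrt(2)*w + 16*w + 8))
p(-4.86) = -0.15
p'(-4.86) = -0.06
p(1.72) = -19.61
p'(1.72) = -12.86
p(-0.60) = 8.87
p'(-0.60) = 13.81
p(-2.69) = -0.15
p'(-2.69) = 0.13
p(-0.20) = 30.67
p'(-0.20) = 171.96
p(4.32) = 11.97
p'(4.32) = -8.01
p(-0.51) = 10.48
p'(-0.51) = 22.54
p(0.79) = -16.62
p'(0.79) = 6.54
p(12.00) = 2.49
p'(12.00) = -0.18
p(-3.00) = -0.18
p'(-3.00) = 0.07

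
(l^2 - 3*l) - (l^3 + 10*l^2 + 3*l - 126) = -l^3 - 9*l^2 - 6*l + 126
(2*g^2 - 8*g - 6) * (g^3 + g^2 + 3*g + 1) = 2*g^5 - 6*g^4 - 8*g^3 - 28*g^2 - 26*g - 6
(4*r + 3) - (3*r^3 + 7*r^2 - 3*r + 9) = -3*r^3 - 7*r^2 + 7*r - 6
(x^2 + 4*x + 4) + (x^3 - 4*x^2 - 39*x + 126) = x^3 - 3*x^2 - 35*x + 130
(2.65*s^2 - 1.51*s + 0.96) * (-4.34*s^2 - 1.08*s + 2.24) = -11.501*s^4 + 3.6914*s^3 + 3.4004*s^2 - 4.4192*s + 2.1504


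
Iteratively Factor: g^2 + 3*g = (g)*(g + 3)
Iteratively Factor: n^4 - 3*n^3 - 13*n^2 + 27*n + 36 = (n - 3)*(n^3 - 13*n - 12) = (n - 3)*(n + 3)*(n^2 - 3*n - 4) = (n - 4)*(n - 3)*(n + 3)*(n + 1)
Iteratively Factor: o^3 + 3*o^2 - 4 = (o + 2)*(o^2 + o - 2) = (o + 2)^2*(o - 1)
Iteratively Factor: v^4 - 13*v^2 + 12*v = (v - 3)*(v^3 + 3*v^2 - 4*v) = (v - 3)*(v + 4)*(v^2 - v) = v*(v - 3)*(v + 4)*(v - 1)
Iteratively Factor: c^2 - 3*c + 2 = (c - 2)*(c - 1)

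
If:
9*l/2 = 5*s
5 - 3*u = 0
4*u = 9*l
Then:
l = 20/27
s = 2/3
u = 5/3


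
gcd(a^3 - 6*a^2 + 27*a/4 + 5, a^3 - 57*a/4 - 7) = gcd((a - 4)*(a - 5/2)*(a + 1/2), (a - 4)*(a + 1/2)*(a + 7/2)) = a^2 - 7*a/2 - 2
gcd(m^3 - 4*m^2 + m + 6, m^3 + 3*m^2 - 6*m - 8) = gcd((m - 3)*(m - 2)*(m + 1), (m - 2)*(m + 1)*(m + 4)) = m^2 - m - 2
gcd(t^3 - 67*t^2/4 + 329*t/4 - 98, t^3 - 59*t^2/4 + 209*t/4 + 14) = t^2 - 15*t + 56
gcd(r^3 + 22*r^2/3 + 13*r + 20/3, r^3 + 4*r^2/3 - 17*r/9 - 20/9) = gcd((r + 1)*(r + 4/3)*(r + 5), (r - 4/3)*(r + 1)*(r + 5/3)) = r + 1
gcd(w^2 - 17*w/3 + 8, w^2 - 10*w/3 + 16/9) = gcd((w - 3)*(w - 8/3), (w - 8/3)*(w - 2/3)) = w - 8/3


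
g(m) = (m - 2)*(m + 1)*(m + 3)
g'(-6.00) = 79.00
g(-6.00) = -120.00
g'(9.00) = 274.00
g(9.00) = 840.00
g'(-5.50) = 63.75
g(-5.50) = -84.38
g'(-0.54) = -6.29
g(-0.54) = -2.87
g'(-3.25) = 13.69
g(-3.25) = -2.95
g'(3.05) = 35.11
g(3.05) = 25.73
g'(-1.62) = -3.61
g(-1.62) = 3.10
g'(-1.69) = -3.19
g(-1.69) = 3.34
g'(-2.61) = 5.00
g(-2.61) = 2.89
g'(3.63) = 49.05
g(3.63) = 50.04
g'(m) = (m - 2)*(m + 1) + (m - 2)*(m + 3) + (m + 1)*(m + 3)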